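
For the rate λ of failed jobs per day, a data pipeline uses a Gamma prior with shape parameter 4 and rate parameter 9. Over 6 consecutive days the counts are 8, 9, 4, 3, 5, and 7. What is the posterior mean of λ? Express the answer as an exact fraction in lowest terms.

8/3

Total count: 8 + 9 + 4 + 3 + 5 + 7 = 36.
Total exposure: 6 days.
Conjugate update: add total count to the shape and total exposure to the rate, giving Gamma(40, 15).
Posterior mean = α'/β' = 40/15 = 8/3.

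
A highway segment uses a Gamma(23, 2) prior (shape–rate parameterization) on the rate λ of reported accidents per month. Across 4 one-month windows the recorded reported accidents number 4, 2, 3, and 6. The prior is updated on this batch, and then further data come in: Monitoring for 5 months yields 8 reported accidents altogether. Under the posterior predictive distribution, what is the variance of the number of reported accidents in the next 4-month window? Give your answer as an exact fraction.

Total count: 4 + 2 + 3 + 6 = 15.
Total exposure: 4 months.
After the first batch: Gamma(23 + 15, 2 + 4) = Gamma(38, 6).
Total count 8 over total exposure 5 months.
After the second batch: Gamma(38 + 8, 6 + 5) = Gamma(46, 11).
The posterior predictive for a window of length T is Negative Binomial with variance T·α'·(β'+T)/β'² = 4·46·15/121 = 2760/121.

2760/121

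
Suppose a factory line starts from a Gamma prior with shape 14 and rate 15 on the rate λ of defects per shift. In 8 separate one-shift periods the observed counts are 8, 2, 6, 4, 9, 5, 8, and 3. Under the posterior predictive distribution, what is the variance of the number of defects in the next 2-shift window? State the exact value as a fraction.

2950/529

Total count: 8 + 2 + 6 + 4 + 9 + 5 + 8 + 3 = 45.
Total exposure: 8 shifts.
Conjugate update: add total count to the shape and total exposure to the rate, giving Gamma(59, 23).
The posterior predictive for a window of length T is Negative Binomial with variance T·α'·(β'+T)/β'² = 2·59·25/529 = 2950/529.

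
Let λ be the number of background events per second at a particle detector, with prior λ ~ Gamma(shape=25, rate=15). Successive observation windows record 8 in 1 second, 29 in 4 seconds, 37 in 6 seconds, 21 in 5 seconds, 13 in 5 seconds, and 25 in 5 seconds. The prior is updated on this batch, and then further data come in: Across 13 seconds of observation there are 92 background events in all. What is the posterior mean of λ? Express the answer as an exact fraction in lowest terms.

Total count: 8 + 29 + 37 + 21 + 13 + 25 = 133.
Total exposure: 1 + 4 + 6 + 5 + 5 + 5 = 26 seconds.
After the first batch: Gamma(25 + 133, 15 + 26) = Gamma(158, 41).
Total count 92 over total exposure 13 seconds.
After the second batch: Gamma(158 + 92, 41 + 13) = Gamma(250, 54).
Posterior mean = α'/β' = 250/54 = 125/27.

125/27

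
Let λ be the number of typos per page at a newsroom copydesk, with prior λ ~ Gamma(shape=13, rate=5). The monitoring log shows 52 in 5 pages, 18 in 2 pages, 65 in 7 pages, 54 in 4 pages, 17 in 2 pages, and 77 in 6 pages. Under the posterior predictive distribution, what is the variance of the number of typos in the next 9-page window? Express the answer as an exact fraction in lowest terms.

106560/961

Total count: 52 + 18 + 65 + 54 + 17 + 77 = 283.
Total exposure: 5 + 2 + 7 + 4 + 2 + 6 = 26 pages.
By Gamma–Poisson conjugacy, the posterior is Gamma(α + Σx, β + Σt) = Gamma(13 + 283, 5 + 26) = Gamma(296, 31).
The posterior predictive for a window of length T is Negative Binomial with variance T·α'·(β'+T)/β'² = 9·296·40/961 = 106560/961.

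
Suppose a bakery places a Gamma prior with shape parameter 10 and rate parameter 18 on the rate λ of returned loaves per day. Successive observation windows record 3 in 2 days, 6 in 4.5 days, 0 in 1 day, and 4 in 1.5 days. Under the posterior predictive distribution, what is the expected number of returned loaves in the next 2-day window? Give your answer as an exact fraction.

Total count: 3 + 6 + 0 + 4 = 13.
Total exposure: 2 + 4.5 + 1 + 1.5 = 9 days.
Posterior: α' = 10 + 13 = 23, β' = 18 + 9 = 27.
Predictive mean over a 2-day window = T·E[λ|data] = 2·23/27 = 46/27.

46/27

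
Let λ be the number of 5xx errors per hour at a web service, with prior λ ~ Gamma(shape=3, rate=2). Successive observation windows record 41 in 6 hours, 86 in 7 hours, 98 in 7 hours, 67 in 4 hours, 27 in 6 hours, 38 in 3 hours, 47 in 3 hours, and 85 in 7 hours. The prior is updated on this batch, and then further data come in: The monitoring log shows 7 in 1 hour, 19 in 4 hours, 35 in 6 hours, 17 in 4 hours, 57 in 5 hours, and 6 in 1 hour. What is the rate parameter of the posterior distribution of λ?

66

Total count: 41 + 86 + 98 + 67 + 27 + 38 + 47 + 85 = 489.
Total exposure: 6 + 7 + 7 + 4 + 6 + 3 + 3 + 7 = 43 hours.
After the first batch: Gamma(3 + 489, 2 + 43) = Gamma(492, 45).
Total count: 7 + 19 + 35 + 17 + 57 + 6 = 141.
Total exposure: 1 + 4 + 6 + 4 + 5 + 1 = 21 hours.
After the second batch: Gamma(492 + 141, 45 + 21) = Gamma(633, 66).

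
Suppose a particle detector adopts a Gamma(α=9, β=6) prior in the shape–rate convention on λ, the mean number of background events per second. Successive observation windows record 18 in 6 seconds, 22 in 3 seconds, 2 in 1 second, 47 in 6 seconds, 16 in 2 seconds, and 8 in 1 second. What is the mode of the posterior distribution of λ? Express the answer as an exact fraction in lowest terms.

121/25

Total count: 18 + 22 + 2 + 47 + 16 + 8 = 113.
Total exposure: 6 + 3 + 1 + 6 + 2 + 1 = 19 seconds.
Gamma(α, β) with Poisson data over total exposure Σt gives posterior Gamma(α+Σx, β+Σt) = Gamma(122, 25).
Posterior mode = (α'−1)/β' = 121/25.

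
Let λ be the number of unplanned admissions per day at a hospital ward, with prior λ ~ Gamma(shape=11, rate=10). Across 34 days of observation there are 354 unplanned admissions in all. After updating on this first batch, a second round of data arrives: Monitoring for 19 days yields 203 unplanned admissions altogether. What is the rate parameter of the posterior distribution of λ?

Total count 354 over total exposure 34 days.
After the first batch: Gamma(11 + 354, 10 + 34) = Gamma(365, 44).
Total count 203 over total exposure 19 days.
After the second batch: Gamma(365 + 203, 44 + 19) = Gamma(568, 63).

63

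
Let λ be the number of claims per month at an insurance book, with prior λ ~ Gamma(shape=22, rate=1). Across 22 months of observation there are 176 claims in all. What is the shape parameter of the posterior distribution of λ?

Total count 176 over total exposure 22 months.
The Gamma prior is conjugate for the Poisson rate, so λ | data ~ Gamma(22+176, 1+22) = Gamma(198, 23).

198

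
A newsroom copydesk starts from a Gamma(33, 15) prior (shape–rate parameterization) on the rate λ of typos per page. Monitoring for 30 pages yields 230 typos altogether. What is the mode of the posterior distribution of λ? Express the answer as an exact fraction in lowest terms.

262/45

Total count 230 over total exposure 30 pages.
The Gamma prior is conjugate for the Poisson rate, so λ | data ~ Gamma(33+230, 15+30) = Gamma(263, 45).
Posterior mode = (α'−1)/β' = 262/45.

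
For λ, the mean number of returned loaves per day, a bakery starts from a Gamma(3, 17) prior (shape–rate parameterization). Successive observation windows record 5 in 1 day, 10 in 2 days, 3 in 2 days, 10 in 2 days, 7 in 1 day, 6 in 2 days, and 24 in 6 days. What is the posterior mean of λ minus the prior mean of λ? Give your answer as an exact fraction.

1057/561

Total count: 5 + 10 + 3 + 10 + 7 + 6 + 24 = 65.
Total exposure: 1 + 2 + 2 + 2 + 1 + 2 + 6 = 16 days.
By Gamma–Poisson conjugacy, the posterior is Gamma(α + Σx, β + Σt) = Gamma(3 + 65, 17 + 16) = Gamma(68, 33).
Posterior mean = 68/33 = 68/33; prior mean = 3/17 = 3/17. Difference = 68/33 − 3/17 = 1057/561.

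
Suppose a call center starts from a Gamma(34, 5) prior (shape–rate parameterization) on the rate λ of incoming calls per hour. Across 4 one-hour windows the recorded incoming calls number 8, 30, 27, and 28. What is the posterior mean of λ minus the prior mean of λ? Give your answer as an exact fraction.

Total count: 8 + 30 + 27 + 28 = 93.
Total exposure: 4 hours.
The Gamma prior is conjugate for the Poisson rate, so λ | data ~ Gamma(34+93, 5+4) = Gamma(127, 9).
Posterior mean = 127/9 = 127/9; prior mean = 34/5 = 34/5. Difference = 127/9 − 34/5 = 329/45.

329/45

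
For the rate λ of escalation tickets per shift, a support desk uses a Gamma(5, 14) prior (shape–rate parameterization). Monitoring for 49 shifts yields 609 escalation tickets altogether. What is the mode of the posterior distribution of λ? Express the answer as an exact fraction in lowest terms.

613/63

Total count 609 over total exposure 49 shifts.
By Gamma–Poisson conjugacy, the posterior is Gamma(α + Σx, β + Σt) = Gamma(5 + 609, 14 + 49) = Gamma(614, 63).
Posterior mode = (α'−1)/β' = 613/63.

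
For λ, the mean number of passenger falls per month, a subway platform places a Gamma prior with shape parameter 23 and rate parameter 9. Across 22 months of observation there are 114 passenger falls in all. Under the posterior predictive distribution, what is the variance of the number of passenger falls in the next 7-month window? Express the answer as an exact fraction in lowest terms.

Total count 114 over total exposure 22 months.
Posterior: α' = 23 + 114 = 137, β' = 9 + 22 = 31.
The posterior predictive for a window of length T is Negative Binomial with variance T·α'·(β'+T)/β'² = 7·137·38/961 = 36442/961.

36442/961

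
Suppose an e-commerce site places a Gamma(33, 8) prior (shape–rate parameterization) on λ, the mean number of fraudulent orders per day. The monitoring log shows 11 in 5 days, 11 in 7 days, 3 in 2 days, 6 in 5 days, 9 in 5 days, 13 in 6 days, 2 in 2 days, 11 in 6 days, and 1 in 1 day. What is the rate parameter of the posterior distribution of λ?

Total count: 11 + 11 + 3 + 6 + 9 + 13 + 2 + 11 + 1 = 67.
Total exposure: 5 + 7 + 2 + 5 + 5 + 6 + 2 + 6 + 1 = 39 days.
Gamma(α, β) with Poisson data over total exposure Σt gives posterior Gamma(α+Σx, β+Σt) = Gamma(100, 47).

47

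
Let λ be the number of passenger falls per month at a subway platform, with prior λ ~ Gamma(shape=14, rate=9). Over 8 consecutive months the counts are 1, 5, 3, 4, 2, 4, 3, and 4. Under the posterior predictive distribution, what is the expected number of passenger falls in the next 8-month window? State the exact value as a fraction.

320/17

Total count: 1 + 5 + 3 + 4 + 2 + 4 + 3 + 4 = 26.
Total exposure: 8 months.
Gamma(α, β) with Poisson data over total exposure Σt gives posterior Gamma(α+Σx, β+Σt) = Gamma(40, 17).
Predictive mean over an 8-month window = T·E[λ|data] = 8·40/17 = 320/17.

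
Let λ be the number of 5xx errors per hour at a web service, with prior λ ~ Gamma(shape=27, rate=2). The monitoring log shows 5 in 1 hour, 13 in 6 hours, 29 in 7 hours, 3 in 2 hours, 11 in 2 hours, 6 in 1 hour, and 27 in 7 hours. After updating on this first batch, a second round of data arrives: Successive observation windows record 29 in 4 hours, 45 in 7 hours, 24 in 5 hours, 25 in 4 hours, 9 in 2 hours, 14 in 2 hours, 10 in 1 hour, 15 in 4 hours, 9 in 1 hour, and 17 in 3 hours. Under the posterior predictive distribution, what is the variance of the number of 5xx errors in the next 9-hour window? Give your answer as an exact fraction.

200340/3721

Total count: 5 + 13 + 29 + 3 + 11 + 6 + 27 = 94.
Total exposure: 1 + 6 + 7 + 2 + 2 + 1 + 7 = 26 hours.
After the first batch: Gamma(27 + 94, 2 + 26) = Gamma(121, 28).
Total count: 29 + 45 + 24 + 25 + 9 + 14 + 10 + 15 + 9 + 17 = 197.
Total exposure: 4 + 7 + 5 + 4 + 2 + 2 + 1 + 4 + 1 + 3 = 33 hours.
After the second batch: Gamma(121 + 197, 28 + 33) = Gamma(318, 61).
The posterior predictive for a window of length T is Negative Binomial with variance T·α'·(β'+T)/β'² = 9·318·70/3721 = 200340/3721.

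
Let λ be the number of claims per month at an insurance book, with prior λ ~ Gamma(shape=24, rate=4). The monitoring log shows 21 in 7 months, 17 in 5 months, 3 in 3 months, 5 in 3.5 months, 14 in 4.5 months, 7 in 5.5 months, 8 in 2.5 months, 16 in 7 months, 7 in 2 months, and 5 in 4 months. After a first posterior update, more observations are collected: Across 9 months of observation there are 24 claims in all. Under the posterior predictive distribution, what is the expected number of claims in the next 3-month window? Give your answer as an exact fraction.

Total count: 21 + 17 + 3 + 5 + 14 + 7 + 8 + 16 + 7 + 5 = 103.
Total exposure: 7 + 5 + 3 + 3.5 + 4.5 + 5.5 + 2.5 + 7 + 2 + 4 = 44 months.
After the first batch: Gamma(24 + 103, 4 + 44) = Gamma(127, 48).
Total count 24 over total exposure 9 months.
After the second batch: Gamma(127 + 24, 48 + 9) = Gamma(151, 57).
Predictive mean over a 3-month window = T·E[λ|data] = 3·151/57 = 151/19.

151/19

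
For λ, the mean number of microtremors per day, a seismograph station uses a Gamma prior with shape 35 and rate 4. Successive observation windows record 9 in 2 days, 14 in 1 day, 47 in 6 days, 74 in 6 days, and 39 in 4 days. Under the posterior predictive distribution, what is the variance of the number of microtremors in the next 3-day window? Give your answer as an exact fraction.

17004/529

Total count: 9 + 14 + 47 + 74 + 39 = 183.
Total exposure: 2 + 1 + 6 + 6 + 4 = 19 days.
Posterior: α' = 35 + 183 = 218, β' = 4 + 19 = 23.
The posterior predictive for a window of length T is Negative Binomial with variance T·α'·(β'+T)/β'² = 3·218·26/529 = 17004/529.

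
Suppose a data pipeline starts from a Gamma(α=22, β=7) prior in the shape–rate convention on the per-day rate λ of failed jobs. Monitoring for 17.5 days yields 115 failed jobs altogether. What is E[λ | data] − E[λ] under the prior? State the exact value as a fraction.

Total count 115 over total exposure 17.5 days.
The Gamma prior is conjugate for the Poisson rate, so λ | data ~ Gamma(22+115, 7+17.5) = Gamma(137, 49/2).
Posterior mean = 137/(49/2) = 274/49; prior mean = 22/7 = 22/7. Difference = 274/49 − 22/7 = 120/49.

120/49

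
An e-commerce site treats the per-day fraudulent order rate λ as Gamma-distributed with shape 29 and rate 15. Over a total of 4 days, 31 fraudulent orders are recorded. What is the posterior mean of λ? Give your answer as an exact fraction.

60/19

Total count 31 over total exposure 4 days.
Gamma(α, β) with Poisson data over total exposure Σt gives posterior Gamma(α+Σx, β+Σt) = Gamma(60, 19).
Posterior mean = α'/β' = 60/19.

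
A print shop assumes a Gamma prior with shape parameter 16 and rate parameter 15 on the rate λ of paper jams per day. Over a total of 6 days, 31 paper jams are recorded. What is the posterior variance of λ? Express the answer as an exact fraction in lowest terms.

Total count 31 over total exposure 6 days.
The Gamma prior is conjugate for the Poisson rate, so λ | data ~ Gamma(16+31, 15+6) = Gamma(47, 21).
Posterior variance = α'/β'² = 47/441.

47/441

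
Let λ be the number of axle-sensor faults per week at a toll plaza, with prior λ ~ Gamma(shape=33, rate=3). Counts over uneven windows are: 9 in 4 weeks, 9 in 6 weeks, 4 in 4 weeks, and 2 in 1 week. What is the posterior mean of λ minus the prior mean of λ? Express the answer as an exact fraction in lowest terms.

Total count: 9 + 9 + 4 + 2 = 24.
Total exposure: 4 + 6 + 4 + 1 = 15 weeks.
Gamma(α, β) with Poisson data over total exposure Σt gives posterior Gamma(α+Σx, β+Σt) = Gamma(57, 18).
Posterior mean = 57/18 = 19/6; prior mean = 33/3 = 11. Difference = 19/6 − 11 = -47/6.

-47/6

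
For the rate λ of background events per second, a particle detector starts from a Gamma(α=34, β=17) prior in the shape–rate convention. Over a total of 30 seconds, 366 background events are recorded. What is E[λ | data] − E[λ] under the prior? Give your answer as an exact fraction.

306/47

Total count 366 over total exposure 30 seconds.
Conjugate update: add total count to the shape and total exposure to the rate, giving Gamma(400, 47).
Posterior mean = 400/47 = 400/47; prior mean = 34/17 = 2. Difference = 400/47 − 2 = 306/47.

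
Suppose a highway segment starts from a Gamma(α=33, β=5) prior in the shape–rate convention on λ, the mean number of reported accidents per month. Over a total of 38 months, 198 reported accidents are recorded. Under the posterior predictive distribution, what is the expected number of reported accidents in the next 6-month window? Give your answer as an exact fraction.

Total count 198 over total exposure 38 months.
Conjugate update: add total count to the shape and total exposure to the rate, giving Gamma(231, 43).
Predictive mean over a 6-month window = T·E[λ|data] = 6·231/43 = 1386/43.

1386/43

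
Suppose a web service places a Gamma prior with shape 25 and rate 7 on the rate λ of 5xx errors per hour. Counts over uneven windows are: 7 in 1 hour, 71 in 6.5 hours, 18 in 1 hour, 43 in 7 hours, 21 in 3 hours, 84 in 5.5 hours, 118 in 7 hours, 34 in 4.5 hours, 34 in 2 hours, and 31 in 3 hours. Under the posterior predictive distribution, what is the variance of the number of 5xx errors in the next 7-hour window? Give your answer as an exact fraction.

Total count: 7 + 71 + 18 + 43 + 21 + 84 + 118 + 34 + 34 + 31 = 461.
Total exposure: 1 + 6.5 + 1 + 7 + 3 + 5.5 + 7 + 4.5 + 2 + 3 = 40.5 hours.
By Gamma–Poisson conjugacy, the posterior is Gamma(α + Σx, β + Σt) = Gamma(25 + 461, 7 + 40.5) = Gamma(486, 95/2).
The posterior predictive for a window of length T is Negative Binomial with variance T·α'·(β'+T)/β'² = 7·486·(109/2)/(9025/4) = 741636/9025.

741636/9025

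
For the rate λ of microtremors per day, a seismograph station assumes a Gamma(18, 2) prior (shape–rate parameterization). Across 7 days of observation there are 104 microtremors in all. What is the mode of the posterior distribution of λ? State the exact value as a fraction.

121/9

Total count 104 over total exposure 7 days.
The Gamma prior is conjugate for the Poisson rate, so λ | data ~ Gamma(18+104, 2+7) = Gamma(122, 9).
Posterior mode = (α'−1)/β' = 121/9.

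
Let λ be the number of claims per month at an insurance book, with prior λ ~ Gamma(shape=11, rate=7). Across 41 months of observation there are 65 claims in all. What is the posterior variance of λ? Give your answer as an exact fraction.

19/576

Total count 65 over total exposure 41 months.
By Gamma–Poisson conjugacy, the posterior is Gamma(α + Σx, β + Σt) = Gamma(11 + 65, 7 + 41) = Gamma(76, 48).
Posterior variance = α'/β'² = 76/2304 = 19/576.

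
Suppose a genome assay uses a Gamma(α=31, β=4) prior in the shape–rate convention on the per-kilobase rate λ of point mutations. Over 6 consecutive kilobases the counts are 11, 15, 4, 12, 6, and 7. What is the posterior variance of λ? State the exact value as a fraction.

43/50

Total count: 11 + 15 + 4 + 12 + 6 + 7 = 55.
Total exposure: 6 kilobases.
Gamma(α, β) with Poisson data over total exposure Σt gives posterior Gamma(α+Σx, β+Σt) = Gamma(86, 10).
Posterior variance = α'/β'² = 86/100 = 43/50.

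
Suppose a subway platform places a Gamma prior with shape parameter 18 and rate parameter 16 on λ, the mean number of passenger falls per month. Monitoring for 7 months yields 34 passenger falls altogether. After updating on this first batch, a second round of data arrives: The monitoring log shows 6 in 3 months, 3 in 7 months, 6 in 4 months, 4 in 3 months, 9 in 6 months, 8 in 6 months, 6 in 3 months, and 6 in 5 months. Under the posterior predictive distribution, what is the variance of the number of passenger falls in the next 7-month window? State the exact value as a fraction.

Total count 34 over total exposure 7 months.
After the first batch: Gamma(18 + 34, 16 + 7) = Gamma(52, 23).
Total count: 6 + 3 + 6 + 4 + 9 + 8 + 6 + 6 = 48.
Total exposure: 3 + 7 + 4 + 3 + 6 + 6 + 3 + 5 = 37 months.
After the second batch: Gamma(52 + 48, 23 + 37) = Gamma(100, 60).
The posterior predictive for a window of length T is Negative Binomial with variance T·α'·(β'+T)/β'² = 7·100·67/3600 = 469/36.

469/36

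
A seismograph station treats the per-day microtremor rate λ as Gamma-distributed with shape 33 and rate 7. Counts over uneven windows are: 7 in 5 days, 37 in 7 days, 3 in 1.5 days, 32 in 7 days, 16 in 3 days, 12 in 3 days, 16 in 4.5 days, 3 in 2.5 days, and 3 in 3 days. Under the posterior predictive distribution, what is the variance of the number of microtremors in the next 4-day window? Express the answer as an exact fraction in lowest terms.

13680/841

Total count: 7 + 37 + 3 + 32 + 16 + 12 + 16 + 3 + 3 = 129.
Total exposure: 5 + 7 + 1.5 + 7 + 3 + 3 + 4.5 + 2.5 + 3 = 36.5 days.
Gamma(α, β) with Poisson data over total exposure Σt gives posterior Gamma(α+Σx, β+Σt) = Gamma(162, 87/2).
The posterior predictive for a window of length T is Negative Binomial with variance T·α'·(β'+T)/β'² = 4·162·(95/2)/(7569/4) = 13680/841.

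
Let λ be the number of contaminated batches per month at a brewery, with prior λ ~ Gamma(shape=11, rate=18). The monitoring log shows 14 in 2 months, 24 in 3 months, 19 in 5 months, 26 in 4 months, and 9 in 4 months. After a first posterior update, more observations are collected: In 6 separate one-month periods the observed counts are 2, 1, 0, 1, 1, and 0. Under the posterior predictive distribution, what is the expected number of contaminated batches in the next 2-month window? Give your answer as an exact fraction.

Total count: 14 + 24 + 19 + 26 + 9 = 92.
Total exposure: 2 + 3 + 5 + 4 + 4 = 18 months.
After the first batch: Gamma(11 + 92, 18 + 18) = Gamma(103, 36).
Total count: 2 + 1 + 0 + 1 + 1 + 0 = 5.
Total exposure: 6 months.
After the second batch: Gamma(103 + 5, 36 + 6) = Gamma(108, 42).
Predictive mean over a 2-month window = T·E[λ|data] = 2·108/42 = 36/7.

36/7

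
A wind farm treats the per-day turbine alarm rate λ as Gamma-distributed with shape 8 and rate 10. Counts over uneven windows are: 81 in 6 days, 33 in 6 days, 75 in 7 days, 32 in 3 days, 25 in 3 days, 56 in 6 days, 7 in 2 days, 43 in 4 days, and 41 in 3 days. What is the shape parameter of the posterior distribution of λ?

401

Total count: 81 + 33 + 75 + 32 + 25 + 56 + 7 + 43 + 41 = 393.
Total exposure: 6 + 6 + 7 + 3 + 3 + 6 + 2 + 4 + 3 = 40 days.
The Gamma prior is conjugate for the Poisson rate, so λ | data ~ Gamma(8+393, 10+40) = Gamma(401, 50).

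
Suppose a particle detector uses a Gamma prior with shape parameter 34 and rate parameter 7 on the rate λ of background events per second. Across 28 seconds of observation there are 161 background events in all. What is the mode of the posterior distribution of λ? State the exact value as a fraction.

194/35

Total count 161 over total exposure 28 seconds.
The Gamma prior is conjugate for the Poisson rate, so λ | data ~ Gamma(34+161, 7+28) = Gamma(195, 35).
Posterior mode = (α'−1)/β' = 194/35.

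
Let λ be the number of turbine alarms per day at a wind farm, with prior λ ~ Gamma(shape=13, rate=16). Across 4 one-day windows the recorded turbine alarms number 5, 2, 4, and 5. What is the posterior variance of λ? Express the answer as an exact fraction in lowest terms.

Total count: 5 + 2 + 4 + 5 = 16.
Total exposure: 4 days.
Conjugate update: add total count to the shape and total exposure to the rate, giving Gamma(29, 20).
Posterior variance = α'/β'² = 29/400.

29/400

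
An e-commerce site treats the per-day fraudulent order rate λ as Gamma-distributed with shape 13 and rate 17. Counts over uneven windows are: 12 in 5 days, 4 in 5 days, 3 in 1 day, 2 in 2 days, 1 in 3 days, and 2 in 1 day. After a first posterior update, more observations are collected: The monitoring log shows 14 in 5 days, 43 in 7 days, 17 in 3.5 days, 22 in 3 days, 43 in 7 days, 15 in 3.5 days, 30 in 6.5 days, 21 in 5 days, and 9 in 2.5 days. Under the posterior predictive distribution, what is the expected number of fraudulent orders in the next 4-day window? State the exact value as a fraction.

Total count: 12 + 4 + 3 + 2 + 1 + 2 = 24.
Total exposure: 5 + 5 + 1 + 2 + 3 + 1 = 17 days.
After the first batch: Gamma(13 + 24, 17 + 17) = Gamma(37, 34).
Total count: 14 + 43 + 17 + 22 + 43 + 15 + 30 + 21 + 9 = 214.
Total exposure: 5 + 7 + 3.5 + 3 + 7 + 3.5 + 6.5 + 5 + 2.5 = 43 days.
After the second batch: Gamma(37 + 214, 34 + 43) = Gamma(251, 77).
Predictive mean over a 4-day window = T·E[λ|data] = 4·251/77 = 1004/77.

1004/77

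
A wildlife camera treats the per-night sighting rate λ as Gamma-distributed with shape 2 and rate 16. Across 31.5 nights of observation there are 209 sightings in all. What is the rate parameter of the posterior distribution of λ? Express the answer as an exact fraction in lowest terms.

95/2

Total count 209 over total exposure 31.5 nights.
The Gamma prior is conjugate for the Poisson rate, so λ | data ~ Gamma(2+209, 16+31.5) = Gamma(211, 95/2).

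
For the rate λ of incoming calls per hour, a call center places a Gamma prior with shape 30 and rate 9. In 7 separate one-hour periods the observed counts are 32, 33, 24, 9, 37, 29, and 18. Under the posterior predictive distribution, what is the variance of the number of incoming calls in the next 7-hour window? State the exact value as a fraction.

8533/64

Total count: 32 + 33 + 24 + 9 + 37 + 29 + 18 = 182.
Total exposure: 7 hours.
Gamma(α, β) with Poisson data over total exposure Σt gives posterior Gamma(α+Σx, β+Σt) = Gamma(212, 16).
The posterior predictive for a window of length T is Negative Binomial with variance T·α'·(β'+T)/β'² = 7·212·23/256 = 8533/64.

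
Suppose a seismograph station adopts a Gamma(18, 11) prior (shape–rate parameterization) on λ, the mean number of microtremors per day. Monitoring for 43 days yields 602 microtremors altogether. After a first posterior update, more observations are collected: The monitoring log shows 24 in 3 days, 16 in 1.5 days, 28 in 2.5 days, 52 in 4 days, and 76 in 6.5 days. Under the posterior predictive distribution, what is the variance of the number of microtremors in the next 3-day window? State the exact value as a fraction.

Total count 602 over total exposure 43 days.
After the first batch: Gamma(18 + 602, 11 + 43) = Gamma(620, 54).
Total count: 24 + 16 + 28 + 52 + 76 = 196.
Total exposure: 3 + 1.5 + 2.5 + 4 + 6.5 = 17.5 days.
After the second batch: Gamma(620 + 196, 54 + 17.5) = Gamma(816, 143/2).
The posterior predictive for a window of length T is Negative Binomial with variance T·α'·(β'+T)/β'² = 3·816·(149/2)/(20449/4) = 729504/20449.

729504/20449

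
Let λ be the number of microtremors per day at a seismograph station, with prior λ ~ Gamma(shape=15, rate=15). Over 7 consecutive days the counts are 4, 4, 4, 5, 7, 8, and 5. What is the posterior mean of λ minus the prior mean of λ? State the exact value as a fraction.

Total count: 4 + 4 + 4 + 5 + 7 + 8 + 5 = 37.
Total exposure: 7 days.
Conjugate update: add total count to the shape and total exposure to the rate, giving Gamma(52, 22).
Posterior mean = 52/22 = 26/11; prior mean = 15/15 = 1. Difference = 26/11 − 1 = 15/11.

15/11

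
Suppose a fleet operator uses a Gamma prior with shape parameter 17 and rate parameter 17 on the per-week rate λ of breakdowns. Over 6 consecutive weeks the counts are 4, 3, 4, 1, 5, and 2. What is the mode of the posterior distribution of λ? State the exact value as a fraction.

Total count: 4 + 3 + 4 + 1 + 5 + 2 = 19.
Total exposure: 6 weeks.
Conjugate update: add total count to the shape and total exposure to the rate, giving Gamma(36, 23).
Posterior mode = (α'−1)/β' = 35/23.

35/23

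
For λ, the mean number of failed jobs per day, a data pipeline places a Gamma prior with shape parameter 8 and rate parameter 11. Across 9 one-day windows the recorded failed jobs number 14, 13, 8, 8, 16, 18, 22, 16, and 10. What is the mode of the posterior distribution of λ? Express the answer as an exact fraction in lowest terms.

Total count: 14 + 13 + 8 + 8 + 16 + 18 + 22 + 16 + 10 = 125.
Total exposure: 9 days.
Gamma(α, β) with Poisson data over total exposure Σt gives posterior Gamma(α+Σx, β+Σt) = Gamma(133, 20).
Posterior mode = (α'−1)/β' = 132/20 = 33/5.

33/5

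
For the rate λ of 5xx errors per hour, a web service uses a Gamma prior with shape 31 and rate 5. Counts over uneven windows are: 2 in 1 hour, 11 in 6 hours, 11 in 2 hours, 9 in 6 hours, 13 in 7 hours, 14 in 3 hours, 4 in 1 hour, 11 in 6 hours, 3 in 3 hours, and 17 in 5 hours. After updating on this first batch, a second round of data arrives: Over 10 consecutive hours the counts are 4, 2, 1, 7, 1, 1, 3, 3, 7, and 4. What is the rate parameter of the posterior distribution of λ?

Total count: 2 + 11 + 11 + 9 + 13 + 14 + 4 + 11 + 3 + 17 = 95.
Total exposure: 1 + 6 + 2 + 6 + 7 + 3 + 1 + 6 + 3 + 5 = 40 hours.
After the first batch: Gamma(31 + 95, 5 + 40) = Gamma(126, 45).
Total count: 4 + 2 + 1 + 7 + 1 + 1 + 3 + 3 + 7 + 4 = 33.
Total exposure: 10 hours.
After the second batch: Gamma(126 + 33, 45 + 10) = Gamma(159, 55).

55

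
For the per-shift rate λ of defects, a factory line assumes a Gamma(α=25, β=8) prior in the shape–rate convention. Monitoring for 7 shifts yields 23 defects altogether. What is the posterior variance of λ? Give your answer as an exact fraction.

16/75

Total count 23 over total exposure 7 shifts.
Gamma(α, β) with Poisson data over total exposure Σt gives posterior Gamma(α+Σx, β+Σt) = Gamma(48, 15).
Posterior variance = α'/β'² = 48/225 = 16/75.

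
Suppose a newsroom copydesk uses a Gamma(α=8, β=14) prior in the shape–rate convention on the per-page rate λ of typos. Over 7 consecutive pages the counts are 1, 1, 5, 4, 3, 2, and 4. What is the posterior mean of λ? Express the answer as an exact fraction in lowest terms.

4/3

Total count: 1 + 1 + 5 + 4 + 3 + 2 + 4 = 20.
Total exposure: 7 pages.
Posterior: α' = 8 + 20 = 28, β' = 14 + 7 = 21.
Posterior mean = α'/β' = 28/21 = 4/3.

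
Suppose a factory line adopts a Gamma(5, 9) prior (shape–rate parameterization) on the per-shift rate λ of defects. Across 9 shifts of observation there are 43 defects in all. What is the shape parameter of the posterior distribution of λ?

48

Total count 43 over total exposure 9 shifts.
Gamma(α, β) with Poisson data over total exposure Σt gives posterior Gamma(α+Σx, β+Σt) = Gamma(48, 18).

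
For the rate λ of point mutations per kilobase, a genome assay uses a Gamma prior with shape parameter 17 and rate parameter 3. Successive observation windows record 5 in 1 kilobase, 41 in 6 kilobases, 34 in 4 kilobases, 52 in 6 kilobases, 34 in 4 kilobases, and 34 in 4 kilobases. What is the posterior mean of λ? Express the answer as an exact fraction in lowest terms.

31/4

Total count: 5 + 41 + 34 + 52 + 34 + 34 = 200.
Total exposure: 1 + 6 + 4 + 6 + 4 + 4 = 25 kilobases.
Conjugate update: add total count to the shape and total exposure to the rate, giving Gamma(217, 28).
Posterior mean = α'/β' = 217/28 = 31/4.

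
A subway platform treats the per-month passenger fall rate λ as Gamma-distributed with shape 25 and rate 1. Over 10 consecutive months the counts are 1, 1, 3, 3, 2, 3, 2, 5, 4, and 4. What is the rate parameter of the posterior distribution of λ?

11

Total count: 1 + 1 + 3 + 3 + 2 + 3 + 2 + 5 + 4 + 4 = 28.
Total exposure: 10 months.
Posterior: α' = 25 + 28 = 53, β' = 1 + 10 = 11.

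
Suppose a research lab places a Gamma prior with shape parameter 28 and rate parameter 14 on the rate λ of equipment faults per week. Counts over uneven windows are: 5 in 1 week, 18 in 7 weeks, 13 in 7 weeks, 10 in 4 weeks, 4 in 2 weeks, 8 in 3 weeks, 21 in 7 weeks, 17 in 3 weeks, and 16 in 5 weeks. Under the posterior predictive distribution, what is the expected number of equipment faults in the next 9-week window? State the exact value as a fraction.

1260/53

Total count: 5 + 18 + 13 + 10 + 4 + 8 + 21 + 17 + 16 = 112.
Total exposure: 1 + 7 + 7 + 4 + 2 + 3 + 7 + 3 + 5 = 39 weeks.
Conjugate update: add total count to the shape and total exposure to the rate, giving Gamma(140, 53).
Predictive mean over a 9-week window = T·E[λ|data] = 9·140/53 = 1260/53.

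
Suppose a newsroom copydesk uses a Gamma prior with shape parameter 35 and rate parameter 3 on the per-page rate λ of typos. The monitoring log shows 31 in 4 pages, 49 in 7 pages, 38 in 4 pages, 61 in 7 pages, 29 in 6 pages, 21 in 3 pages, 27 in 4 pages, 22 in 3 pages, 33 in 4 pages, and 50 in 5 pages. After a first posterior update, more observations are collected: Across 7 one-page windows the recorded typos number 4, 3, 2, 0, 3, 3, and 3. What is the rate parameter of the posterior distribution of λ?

57

Total count: 31 + 49 + 38 + 61 + 29 + 21 + 27 + 22 + 33 + 50 = 361.
Total exposure: 4 + 7 + 4 + 7 + 6 + 3 + 4 + 3 + 4 + 5 = 47 pages.
After the first batch: Gamma(35 + 361, 3 + 47) = Gamma(396, 50).
Total count: 4 + 3 + 2 + 0 + 3 + 3 + 3 = 18.
Total exposure: 7 pages.
After the second batch: Gamma(396 + 18, 50 + 7) = Gamma(414, 57).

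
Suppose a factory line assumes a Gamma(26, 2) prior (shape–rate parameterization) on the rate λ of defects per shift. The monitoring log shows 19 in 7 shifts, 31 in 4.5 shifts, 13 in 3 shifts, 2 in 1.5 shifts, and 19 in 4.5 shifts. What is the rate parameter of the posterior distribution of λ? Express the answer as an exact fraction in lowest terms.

45/2

Total count: 19 + 31 + 13 + 2 + 19 = 84.
Total exposure: 7 + 4.5 + 3 + 1.5 + 4.5 = 20.5 shifts.
Gamma(α, β) with Poisson data over total exposure Σt gives posterior Gamma(α+Σx, β+Σt) = Gamma(110, 45/2).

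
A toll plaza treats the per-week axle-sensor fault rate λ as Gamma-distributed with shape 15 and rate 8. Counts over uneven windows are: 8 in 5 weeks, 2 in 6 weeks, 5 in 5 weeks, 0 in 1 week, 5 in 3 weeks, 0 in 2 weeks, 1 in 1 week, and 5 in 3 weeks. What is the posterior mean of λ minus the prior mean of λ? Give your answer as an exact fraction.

Total count: 8 + 2 + 5 + 0 + 5 + 0 + 1 + 5 = 26.
Total exposure: 5 + 6 + 5 + 1 + 3 + 2 + 1 + 3 = 26 weeks.
The Gamma prior is conjugate for the Poisson rate, so λ | data ~ Gamma(15+26, 8+26) = Gamma(41, 34).
Posterior mean = 41/34 = 41/34; prior mean = 15/8 = 15/8. Difference = 41/34 − 15/8 = -91/136.

-91/136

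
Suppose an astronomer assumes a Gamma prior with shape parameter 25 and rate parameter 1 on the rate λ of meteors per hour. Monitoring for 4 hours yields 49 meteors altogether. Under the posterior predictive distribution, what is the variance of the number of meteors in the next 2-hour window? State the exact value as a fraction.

Total count 49 over total exposure 4 hours.
By Gamma–Poisson conjugacy, the posterior is Gamma(α + Σx, β + Σt) = Gamma(25 + 49, 1 + 4) = Gamma(74, 5).
The posterior predictive for a window of length T is Negative Binomial with variance T·α'·(β'+T)/β'² = 2·74·7/25 = 1036/25.

1036/25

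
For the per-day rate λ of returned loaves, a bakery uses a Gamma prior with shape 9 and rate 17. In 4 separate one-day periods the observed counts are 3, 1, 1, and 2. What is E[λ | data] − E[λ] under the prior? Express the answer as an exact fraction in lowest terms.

Total count: 3 + 1 + 1 + 2 = 7.
Total exposure: 4 days.
Conjugate update: add total count to the shape and total exposure to the rate, giving Gamma(16, 21).
Posterior mean = 16/21 = 16/21; prior mean = 9/17 = 9/17. Difference = 16/21 − 9/17 = 83/357.

83/357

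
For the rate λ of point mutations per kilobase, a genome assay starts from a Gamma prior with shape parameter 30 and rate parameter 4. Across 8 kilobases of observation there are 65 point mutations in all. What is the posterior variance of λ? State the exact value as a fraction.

Total count 65 over total exposure 8 kilobases.
Gamma(α, β) with Poisson data over total exposure Σt gives posterior Gamma(α+Σx, β+Σt) = Gamma(95, 12).
Posterior variance = α'/β'² = 95/144.

95/144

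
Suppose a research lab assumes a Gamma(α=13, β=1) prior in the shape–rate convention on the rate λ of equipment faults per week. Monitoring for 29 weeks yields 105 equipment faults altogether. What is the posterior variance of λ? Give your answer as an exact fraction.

Total count 105 over total exposure 29 weeks.
Conjugate update: add total count to the shape and total exposure to the rate, giving Gamma(118, 30).
Posterior variance = α'/β'² = 118/900 = 59/450.

59/450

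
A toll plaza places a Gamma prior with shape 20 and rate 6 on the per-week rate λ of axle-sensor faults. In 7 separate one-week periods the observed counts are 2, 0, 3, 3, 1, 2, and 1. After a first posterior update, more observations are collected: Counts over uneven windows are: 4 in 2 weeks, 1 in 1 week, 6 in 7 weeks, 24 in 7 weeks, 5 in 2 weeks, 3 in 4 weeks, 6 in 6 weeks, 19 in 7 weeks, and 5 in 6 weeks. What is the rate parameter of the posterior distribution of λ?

Total count: 2 + 0 + 3 + 3 + 1 + 2 + 1 = 12.
Total exposure: 7 weeks.
After the first batch: Gamma(20 + 12, 6 + 7) = Gamma(32, 13).
Total count: 4 + 1 + 6 + 24 + 5 + 3 + 6 + 19 + 5 = 73.
Total exposure: 2 + 1 + 7 + 7 + 2 + 4 + 6 + 7 + 6 = 42 weeks.
After the second batch: Gamma(32 + 73, 13 + 42) = Gamma(105, 55).

55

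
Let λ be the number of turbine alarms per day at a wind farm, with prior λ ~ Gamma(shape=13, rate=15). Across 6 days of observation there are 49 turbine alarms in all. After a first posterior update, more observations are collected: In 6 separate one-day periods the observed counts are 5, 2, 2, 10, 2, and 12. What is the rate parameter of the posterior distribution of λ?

27

Total count 49 over total exposure 6 days.
After the first batch: Gamma(13 + 49, 15 + 6) = Gamma(62, 21).
Total count: 5 + 2 + 2 + 10 + 2 + 12 = 33.
Total exposure: 6 days.
After the second batch: Gamma(62 + 33, 21 + 6) = Gamma(95, 27).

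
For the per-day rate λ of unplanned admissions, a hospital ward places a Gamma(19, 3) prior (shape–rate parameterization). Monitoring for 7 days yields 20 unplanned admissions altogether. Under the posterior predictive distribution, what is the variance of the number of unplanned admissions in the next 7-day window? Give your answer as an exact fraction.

Total count 20 over total exposure 7 days.
Conjugate update: add total count to the shape and total exposure to the rate, giving Gamma(39, 10).
The posterior predictive for a window of length T is Negative Binomial with variance T·α'·(β'+T)/β'² = 7·39·17/100 = 4641/100.

4641/100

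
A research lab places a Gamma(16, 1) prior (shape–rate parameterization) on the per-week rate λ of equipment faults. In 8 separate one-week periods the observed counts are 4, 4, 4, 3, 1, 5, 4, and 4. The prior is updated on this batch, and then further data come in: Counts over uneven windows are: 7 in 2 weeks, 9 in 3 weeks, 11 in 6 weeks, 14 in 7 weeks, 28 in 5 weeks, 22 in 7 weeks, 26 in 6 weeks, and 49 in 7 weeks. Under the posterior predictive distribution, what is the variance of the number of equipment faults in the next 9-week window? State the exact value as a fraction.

Total count: 4 + 4 + 4 + 3 + 1 + 5 + 4 + 4 = 29.
Total exposure: 8 weeks.
After the first batch: Gamma(16 + 29, 1 + 8) = Gamma(45, 9).
Total count: 7 + 9 + 11 + 14 + 28 + 22 + 26 + 49 = 166.
Total exposure: 2 + 3 + 6 + 7 + 5 + 7 + 6 + 7 = 43 weeks.
After the second batch: Gamma(45 + 166, 9 + 43) = Gamma(211, 52).
The posterior predictive for a window of length T is Negative Binomial with variance T·α'·(β'+T)/β'² = 9·211·61/2704 = 115839/2704.

115839/2704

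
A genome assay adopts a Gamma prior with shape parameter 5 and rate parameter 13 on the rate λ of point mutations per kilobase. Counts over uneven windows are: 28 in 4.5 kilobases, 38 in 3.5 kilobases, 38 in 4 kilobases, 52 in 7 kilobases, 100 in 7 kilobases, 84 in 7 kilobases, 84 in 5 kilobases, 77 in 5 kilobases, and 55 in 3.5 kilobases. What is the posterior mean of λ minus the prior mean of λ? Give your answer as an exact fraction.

823/91

Total count: 28 + 38 + 38 + 52 + 100 + 84 + 84 + 77 + 55 = 556.
Total exposure: 4.5 + 3.5 + 4 + 7 + 7 + 7 + 5 + 5 + 3.5 = 46.5 kilobases.
Gamma(α, β) with Poisson data over total exposure Σt gives posterior Gamma(α+Σx, β+Σt) = Gamma(561, 119/2).
Posterior mean = 561/(119/2) = 66/7; prior mean = 5/13 = 5/13. Difference = 66/7 − 5/13 = 823/91.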